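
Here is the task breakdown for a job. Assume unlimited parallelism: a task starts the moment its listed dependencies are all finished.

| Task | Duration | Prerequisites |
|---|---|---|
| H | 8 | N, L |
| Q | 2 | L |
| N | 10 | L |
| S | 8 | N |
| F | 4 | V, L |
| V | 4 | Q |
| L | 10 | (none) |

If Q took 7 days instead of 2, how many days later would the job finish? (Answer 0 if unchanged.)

Actual critical path: L→N→H = 10+10+8 = 28 ⇒ 28 days.
The longest path through Q is only 20 days, so Q has float 8.
That remains the longest chain; total 28 days.
Change in finish: 28 − 28 = +0 days.

0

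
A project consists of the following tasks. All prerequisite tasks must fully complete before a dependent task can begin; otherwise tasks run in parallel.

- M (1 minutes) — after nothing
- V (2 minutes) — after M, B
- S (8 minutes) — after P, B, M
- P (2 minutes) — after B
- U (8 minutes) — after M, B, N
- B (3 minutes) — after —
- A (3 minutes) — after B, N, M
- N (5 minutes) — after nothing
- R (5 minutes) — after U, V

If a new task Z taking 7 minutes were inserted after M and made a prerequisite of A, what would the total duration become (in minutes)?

Originally the schedule takes 18 minutes.
With Z inserted, A now waits for max(B, N, M, Z).
New critical path: N→U→R = 5+8+5 = 18 ⇒ 18 minutes.

18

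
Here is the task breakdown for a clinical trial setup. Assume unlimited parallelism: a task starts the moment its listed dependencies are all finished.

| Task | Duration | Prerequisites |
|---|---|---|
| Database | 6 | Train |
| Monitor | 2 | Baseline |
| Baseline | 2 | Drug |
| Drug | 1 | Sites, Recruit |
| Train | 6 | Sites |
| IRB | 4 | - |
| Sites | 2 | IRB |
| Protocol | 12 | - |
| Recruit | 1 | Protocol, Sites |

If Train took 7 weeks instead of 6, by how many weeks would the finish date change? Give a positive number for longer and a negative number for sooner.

1

The binding path is IRB→Sites→Train→Database = 4+2+6+6 = 18; finish at 18 weeks.
Since Train is critical, the +1 change carries straight to that chain (now 19 weeks).
No other chain overtakes it, so the finish is 19 weeks.
Change in finish: 19 − 18 = +1 weeks.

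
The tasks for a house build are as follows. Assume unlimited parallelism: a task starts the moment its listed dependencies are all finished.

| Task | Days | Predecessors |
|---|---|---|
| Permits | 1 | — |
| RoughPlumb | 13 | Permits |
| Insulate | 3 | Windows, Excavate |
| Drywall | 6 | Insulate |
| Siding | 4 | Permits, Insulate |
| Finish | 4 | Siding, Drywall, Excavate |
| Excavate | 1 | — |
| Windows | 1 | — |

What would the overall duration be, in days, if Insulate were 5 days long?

Actual critical path: Windows→Insulate→Drywall→Finish = 1+3+6+4 = 14 ⇒ 14 days.
Insulate is on the critical path; changing it to 5 makes that path 16 days.
Now Excavate→Insulate→Drywall→Finish = 1+5+6+4 = 16 is longest, so the finish becomes 16 days.

16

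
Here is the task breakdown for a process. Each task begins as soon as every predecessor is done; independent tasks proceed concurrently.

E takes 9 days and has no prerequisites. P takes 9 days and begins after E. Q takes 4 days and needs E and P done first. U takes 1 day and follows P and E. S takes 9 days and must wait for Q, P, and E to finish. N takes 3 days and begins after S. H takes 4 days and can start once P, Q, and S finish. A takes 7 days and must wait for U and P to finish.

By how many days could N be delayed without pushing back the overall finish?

E→P→Q→S→H = 9+9+4+9+4 = 35 sets the makespan at 35 days.
Longest path through N: 34 days (earliest finish 34, latest finish 35).
So N can slip 35 − 34 = 1 day.

1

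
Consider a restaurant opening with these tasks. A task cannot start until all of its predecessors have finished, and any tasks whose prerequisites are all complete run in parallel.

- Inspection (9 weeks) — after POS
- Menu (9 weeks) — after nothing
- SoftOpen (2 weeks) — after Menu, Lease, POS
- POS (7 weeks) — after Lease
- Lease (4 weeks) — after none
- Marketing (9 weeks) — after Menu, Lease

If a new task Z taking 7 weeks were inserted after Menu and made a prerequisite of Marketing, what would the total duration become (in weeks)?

Originally the job takes 20 weeks.
With Z inserted, Marketing now waits for max(Menu, Lease, Z).
New critical path: Menu→Z→Marketing = 9+7+9 = 25 ⇒ 25 weeks.

25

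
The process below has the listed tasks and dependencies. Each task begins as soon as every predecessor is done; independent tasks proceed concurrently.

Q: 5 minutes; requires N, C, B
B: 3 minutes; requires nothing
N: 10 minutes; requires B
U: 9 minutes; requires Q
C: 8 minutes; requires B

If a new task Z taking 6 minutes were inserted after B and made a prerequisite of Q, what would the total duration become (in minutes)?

Originally the schedule takes 27 minutes.
With Z inserted, Q now waits for max(N, C, B, Z).
New critical path: B→N→Q→U = 3+10+5+9 = 27 ⇒ 27 minutes.

27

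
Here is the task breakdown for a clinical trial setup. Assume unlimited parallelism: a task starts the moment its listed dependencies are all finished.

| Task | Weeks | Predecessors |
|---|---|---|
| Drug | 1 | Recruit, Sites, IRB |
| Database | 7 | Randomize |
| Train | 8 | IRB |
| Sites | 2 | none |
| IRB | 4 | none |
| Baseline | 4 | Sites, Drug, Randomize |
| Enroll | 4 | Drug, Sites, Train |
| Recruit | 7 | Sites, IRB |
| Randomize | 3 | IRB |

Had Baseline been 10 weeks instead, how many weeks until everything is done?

22

Baseline: IRB→Recruit→Drug→Baseline = 4+7+1+4 = 16 → 16 weeks.
Baseline is on the critical path; changing it to 10 makes that path 22 weeks.
That remains the longest chain; total 22 weeks.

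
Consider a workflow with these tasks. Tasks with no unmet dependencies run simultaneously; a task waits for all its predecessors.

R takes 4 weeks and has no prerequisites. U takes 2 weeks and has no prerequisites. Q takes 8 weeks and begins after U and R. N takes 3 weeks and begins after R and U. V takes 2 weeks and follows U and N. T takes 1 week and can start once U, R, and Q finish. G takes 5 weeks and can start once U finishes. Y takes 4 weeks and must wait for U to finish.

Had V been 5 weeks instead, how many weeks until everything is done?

Critical path before the change: R→Q→T = 4+8+1 = 13 giving 13 weeks.
V has 4 weeks of float (longest path through it is 9).
That remains the longest chain; total 13 weeks.

13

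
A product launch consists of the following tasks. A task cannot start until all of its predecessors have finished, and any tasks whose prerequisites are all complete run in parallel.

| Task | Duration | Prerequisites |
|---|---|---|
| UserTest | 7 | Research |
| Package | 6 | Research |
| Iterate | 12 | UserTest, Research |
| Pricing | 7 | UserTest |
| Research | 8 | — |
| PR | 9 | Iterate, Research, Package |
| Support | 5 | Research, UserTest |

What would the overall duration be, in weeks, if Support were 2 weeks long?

Actual critical path: Research→UserTest→Iterate→PR = 8+7+12+9 = 36 ⇒ 36 weeks.
The longest path through Support is only 20 weeks, so Support has float 16.
That remains the longest chain; total 36 weeks.

36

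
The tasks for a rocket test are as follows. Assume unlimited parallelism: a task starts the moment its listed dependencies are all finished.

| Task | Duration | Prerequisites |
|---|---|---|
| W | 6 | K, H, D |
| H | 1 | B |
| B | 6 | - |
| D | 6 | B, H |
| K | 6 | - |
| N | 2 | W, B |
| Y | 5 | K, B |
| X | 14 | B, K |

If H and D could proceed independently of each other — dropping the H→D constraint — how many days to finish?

Before: longest chain B→H→D→W→N = 6+1+6+6+2 = 21, finish 21.
Without H→D, D's earliest start moves from 7 to 6.
The longest chain is now B→X = 6+14 = 20, so the rocket test takes 20 days.

20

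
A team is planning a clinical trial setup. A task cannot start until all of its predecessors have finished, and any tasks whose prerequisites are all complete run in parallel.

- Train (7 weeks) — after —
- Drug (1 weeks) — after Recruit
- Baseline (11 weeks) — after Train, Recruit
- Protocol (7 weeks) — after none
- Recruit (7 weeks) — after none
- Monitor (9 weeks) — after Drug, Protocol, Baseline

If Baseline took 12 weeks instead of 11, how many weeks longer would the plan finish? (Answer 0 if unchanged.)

1

Baseline: Recruit→Baseline→Monitor = 7+11+9 = 27 → 27 weeks.
Since Baseline is critical, the +1 change carries straight to that chain (now 28 weeks).
No other chain overtakes it, so the finish is 28 weeks.
Change in finish: 28 − 27 = +1 weeks.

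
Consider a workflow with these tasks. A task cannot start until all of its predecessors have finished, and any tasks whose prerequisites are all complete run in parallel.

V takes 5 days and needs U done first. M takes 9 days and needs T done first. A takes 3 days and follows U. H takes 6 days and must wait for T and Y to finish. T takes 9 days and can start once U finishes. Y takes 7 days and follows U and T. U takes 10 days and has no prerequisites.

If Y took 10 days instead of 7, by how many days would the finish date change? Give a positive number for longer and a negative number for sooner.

3

As given, the longest chain is U→T→Y→H = 10+9+7+6 = 32, so the finish is 32 days.
Y lies on that path, so at 10 days the path becomes 35 days.
The critical path is still U→T→Y→H; finish is now 35 days.
Change in finish: 35 − 32 = +3 days.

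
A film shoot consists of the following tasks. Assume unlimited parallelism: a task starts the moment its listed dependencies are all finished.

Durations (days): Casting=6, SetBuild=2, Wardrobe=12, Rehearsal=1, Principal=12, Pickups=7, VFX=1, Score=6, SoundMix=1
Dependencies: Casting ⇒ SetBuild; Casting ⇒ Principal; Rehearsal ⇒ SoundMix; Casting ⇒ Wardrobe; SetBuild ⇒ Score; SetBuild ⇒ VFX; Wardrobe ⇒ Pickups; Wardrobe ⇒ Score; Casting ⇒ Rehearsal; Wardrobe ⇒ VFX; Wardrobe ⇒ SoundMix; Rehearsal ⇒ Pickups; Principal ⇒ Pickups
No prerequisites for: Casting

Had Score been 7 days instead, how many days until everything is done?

Actual critical path: Casting→Wardrobe→Pickups = 6+12+7 = 25 ⇒ 25 days.
The longest path through Score is only 24 days, so Score has float 1.
The critical path is still Casting→Wardrobe→Pickups; finish is now 25 days.

25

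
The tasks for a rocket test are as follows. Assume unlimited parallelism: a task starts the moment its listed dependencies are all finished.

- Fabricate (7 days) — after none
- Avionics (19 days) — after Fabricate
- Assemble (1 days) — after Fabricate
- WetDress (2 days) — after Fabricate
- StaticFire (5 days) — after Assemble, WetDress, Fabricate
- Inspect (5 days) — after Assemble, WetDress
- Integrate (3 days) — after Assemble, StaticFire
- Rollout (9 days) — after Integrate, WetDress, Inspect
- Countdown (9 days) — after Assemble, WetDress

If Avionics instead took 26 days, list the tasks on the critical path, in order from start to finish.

Baseline: Fabricate→Avionics = 7+19 = 26 → 26 days.
Since Avionics is critical, the +7 change carries straight to that chain (now 33 days).
The critical path is still Fabricate→Avionics; finish is now 33 days.

Fabricate, Avionics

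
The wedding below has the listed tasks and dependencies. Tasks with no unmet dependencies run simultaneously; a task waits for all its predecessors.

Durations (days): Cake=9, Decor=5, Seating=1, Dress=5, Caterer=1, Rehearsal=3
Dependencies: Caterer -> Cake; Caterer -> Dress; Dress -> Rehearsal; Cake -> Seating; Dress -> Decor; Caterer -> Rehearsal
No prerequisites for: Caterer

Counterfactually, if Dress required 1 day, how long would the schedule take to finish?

As given, the longest chain is Caterer→Dress→Decor = 1+5+5 = 11, so the finish is 11 days.
Since Dress is critical, the -4 change carries straight to that chain (now 7 days).
Now Caterer→Cake→Seating = 1+9+1 = 11 is longest, so the finish becomes 11 days.

11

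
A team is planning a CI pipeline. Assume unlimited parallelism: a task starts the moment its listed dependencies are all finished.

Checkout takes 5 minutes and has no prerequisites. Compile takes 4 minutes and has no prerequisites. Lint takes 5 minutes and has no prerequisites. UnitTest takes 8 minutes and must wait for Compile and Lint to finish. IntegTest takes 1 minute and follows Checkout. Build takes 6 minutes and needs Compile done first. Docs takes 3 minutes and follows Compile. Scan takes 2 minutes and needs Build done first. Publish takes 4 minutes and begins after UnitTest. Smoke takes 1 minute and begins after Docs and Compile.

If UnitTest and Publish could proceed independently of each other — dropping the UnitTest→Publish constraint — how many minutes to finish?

13

Original critical path: Lint→UnitTest→Publish = 5+8+4 = 17 ⇒ 17 minutes.
Without UnitTest→Publish, Publish's earliest start moves from 13 to 0.
After: Lint→UnitTest = 5+8 = 13 → 13 minutes.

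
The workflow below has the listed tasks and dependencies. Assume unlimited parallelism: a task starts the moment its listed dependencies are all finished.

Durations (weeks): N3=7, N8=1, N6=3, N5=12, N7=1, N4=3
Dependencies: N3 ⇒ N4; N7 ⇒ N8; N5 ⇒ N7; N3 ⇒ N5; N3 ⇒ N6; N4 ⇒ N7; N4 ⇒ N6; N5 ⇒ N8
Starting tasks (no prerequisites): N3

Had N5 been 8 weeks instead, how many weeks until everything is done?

17

The binding path is N3→N5→N7→N8 = 7+12+1+1 = 21; finish at 21 weeks.
N5 is on the critical path; changing it to 8 makes that path 17 weeks.
No other chain overtakes it, so the finish is 17 weeks.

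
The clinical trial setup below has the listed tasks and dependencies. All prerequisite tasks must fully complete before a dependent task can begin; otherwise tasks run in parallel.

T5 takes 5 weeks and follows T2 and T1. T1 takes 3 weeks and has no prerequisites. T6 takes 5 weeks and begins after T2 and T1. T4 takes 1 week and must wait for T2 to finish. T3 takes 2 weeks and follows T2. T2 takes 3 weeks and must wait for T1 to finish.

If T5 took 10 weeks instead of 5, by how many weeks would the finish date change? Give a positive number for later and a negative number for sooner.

Actual critical path: T1→T2→T5 = 3+3+5 = 11 ⇒ 11 weeks.
T5 is on the critical path; changing it to 10 makes that path 16 weeks.
The critical path is still T1→T2→T5; finish is now 16 weeks.
Change in finish: 16 − 11 = +5 weeks.

5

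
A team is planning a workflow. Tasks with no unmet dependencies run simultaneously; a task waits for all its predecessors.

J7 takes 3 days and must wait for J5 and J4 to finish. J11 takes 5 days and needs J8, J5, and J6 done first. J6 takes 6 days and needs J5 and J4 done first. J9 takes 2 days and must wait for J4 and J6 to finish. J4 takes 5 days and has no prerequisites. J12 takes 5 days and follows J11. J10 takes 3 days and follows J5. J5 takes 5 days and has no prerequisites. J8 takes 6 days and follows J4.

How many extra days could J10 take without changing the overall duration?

The longest chain is J4→J6→J11→J12 = 5+6+5+5 = 21; overall finish 21 days.
Longest path through J10: 8 days (earliest finish 8, latest finish 21).
Float = 21 − 8 = 13.

13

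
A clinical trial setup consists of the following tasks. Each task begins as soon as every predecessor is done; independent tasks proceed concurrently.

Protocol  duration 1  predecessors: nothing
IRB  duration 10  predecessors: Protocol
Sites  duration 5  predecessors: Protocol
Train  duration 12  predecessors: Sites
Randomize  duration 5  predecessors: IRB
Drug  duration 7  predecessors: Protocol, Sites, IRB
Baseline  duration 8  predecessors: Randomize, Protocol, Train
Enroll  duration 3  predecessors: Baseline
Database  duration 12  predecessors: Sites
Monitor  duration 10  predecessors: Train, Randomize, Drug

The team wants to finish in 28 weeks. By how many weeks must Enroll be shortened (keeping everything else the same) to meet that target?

1

Current finish: 29 weeks; target: 28.
Enroll is on every critical path, so each week cut from Enroll cuts the finish by one (this holds down to a finish of 28).
Need 29 − 28 = 1 week off Enroll → Enroll becomes 2 weeks, finish becomes 28.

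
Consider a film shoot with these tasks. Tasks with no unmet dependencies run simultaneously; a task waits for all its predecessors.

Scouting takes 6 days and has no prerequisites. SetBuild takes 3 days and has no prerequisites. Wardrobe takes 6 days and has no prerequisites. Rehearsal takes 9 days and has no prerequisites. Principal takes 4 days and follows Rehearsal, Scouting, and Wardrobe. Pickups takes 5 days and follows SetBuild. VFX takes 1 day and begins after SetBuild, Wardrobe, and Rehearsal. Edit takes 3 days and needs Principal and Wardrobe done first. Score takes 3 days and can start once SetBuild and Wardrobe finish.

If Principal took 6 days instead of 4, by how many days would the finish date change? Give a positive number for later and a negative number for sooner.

Baseline: Rehearsal→Principal→Edit = 9+4+3 = 16 → 16 days.
Principal is on the critical path; changing it to 6 makes that path 18 days.
The critical path is still Rehearsal→Principal→Edit; finish is now 18 days.
Change in finish: 18 − 16 = +2 days.

2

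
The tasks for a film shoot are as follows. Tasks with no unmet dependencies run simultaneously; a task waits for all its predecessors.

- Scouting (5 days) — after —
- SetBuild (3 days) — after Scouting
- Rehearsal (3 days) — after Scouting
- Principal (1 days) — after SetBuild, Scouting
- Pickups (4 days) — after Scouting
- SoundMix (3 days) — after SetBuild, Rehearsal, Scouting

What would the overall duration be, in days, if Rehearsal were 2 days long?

The binding path is Scouting→Rehearsal→SoundMix = 5+3+3 = 11; finish at 11 days.
Since Rehearsal is critical, the -1 change carries straight to that chain (now 10 days).
The binding chain switches to Scouting→SetBuild→SoundMix = 5+3+3 = 11; finish 11 days.

11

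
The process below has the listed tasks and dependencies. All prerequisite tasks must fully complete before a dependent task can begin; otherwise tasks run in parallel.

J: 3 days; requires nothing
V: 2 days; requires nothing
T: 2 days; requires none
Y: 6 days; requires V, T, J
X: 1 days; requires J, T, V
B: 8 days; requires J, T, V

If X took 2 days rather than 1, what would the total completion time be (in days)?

Actual critical path: J→B = 3+8 = 11 ⇒ 11 days.
X has 7 days of float (longest path through it is 4).
No other chain overtakes it, so the finish is 11 days.

11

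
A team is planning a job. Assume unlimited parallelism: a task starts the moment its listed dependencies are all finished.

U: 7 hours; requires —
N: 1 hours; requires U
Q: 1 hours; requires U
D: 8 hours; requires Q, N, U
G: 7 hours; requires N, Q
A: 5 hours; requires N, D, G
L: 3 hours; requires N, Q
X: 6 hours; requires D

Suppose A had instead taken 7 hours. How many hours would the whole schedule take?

23

Baseline: U→N→D→X = 7+1+8+6 = 22 → 22 hours.
The longest path through A is only 21 hours, so A has float 1.
The binding chain switches to U→N→D→A = 7+1+8+7 = 23; finish 23 hours.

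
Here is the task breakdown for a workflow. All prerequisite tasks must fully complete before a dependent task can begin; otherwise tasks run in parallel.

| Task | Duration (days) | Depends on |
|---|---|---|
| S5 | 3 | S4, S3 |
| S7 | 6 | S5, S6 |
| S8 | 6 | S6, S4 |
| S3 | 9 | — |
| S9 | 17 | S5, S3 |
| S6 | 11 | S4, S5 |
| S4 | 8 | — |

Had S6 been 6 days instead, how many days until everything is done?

Actual critical path: S3→S5→S6→S7 = 9+3+11+6 = 29 ⇒ 29 days.
Since S6 is critical, the -5 change carries straight to that chain (now 24 days).
The binding chain switches to S3→S5→S9 = 9+3+17 = 29; finish 29 days.

29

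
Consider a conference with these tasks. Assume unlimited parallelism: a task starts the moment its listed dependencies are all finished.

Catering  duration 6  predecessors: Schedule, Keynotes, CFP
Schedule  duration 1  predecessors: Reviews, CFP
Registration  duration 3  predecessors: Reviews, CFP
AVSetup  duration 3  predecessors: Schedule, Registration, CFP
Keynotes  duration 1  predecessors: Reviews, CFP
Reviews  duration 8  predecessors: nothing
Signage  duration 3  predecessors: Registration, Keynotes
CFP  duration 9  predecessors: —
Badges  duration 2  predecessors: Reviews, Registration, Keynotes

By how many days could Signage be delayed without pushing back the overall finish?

Critical path: CFP→Schedule→Catering = 9+1+6 = 16, so the finish is 16 days.
The longest chain containing Signage totals 15 days.
So Signage can slip 16 − 15 = 1 day.

1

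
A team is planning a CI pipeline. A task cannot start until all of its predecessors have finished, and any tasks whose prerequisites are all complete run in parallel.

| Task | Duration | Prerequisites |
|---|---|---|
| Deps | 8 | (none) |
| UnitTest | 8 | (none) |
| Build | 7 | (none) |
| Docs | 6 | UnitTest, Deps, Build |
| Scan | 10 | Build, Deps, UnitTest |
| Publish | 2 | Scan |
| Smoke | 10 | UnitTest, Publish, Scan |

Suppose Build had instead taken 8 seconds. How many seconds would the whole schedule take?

30

Critical path before the change: Deps→Scan→Publish→Smoke = 8+10+2+10 = 30 giving 30 seconds.
Build has 1 second of float (longest path through it is 29).
The critical path is still Deps→Scan→Publish→Smoke; finish is now 30 seconds.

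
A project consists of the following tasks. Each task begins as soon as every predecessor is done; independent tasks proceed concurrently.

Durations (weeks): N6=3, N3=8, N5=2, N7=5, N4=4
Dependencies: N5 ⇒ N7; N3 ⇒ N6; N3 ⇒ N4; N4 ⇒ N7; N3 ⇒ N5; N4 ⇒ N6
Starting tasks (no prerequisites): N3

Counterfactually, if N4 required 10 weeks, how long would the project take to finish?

Actual critical path: N3→N4→N7 = 8+4+5 = 17 ⇒ 17 weeks.
N4 is on the critical path; changing it to 10 makes that path 23 weeks.
The critical path is still N3→N4→N7; finish is now 23 weeks.

23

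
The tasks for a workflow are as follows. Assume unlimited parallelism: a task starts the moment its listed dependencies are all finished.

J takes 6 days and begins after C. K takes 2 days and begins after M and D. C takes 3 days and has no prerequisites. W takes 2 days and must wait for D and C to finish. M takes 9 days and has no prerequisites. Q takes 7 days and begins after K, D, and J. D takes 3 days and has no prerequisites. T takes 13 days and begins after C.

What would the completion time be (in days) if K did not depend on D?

18

Original critical path: M→K→Q = 9+2+7 = 18 ⇒ 18 days.
Dropping D→K doesn't change K's earliest start (9); another predecessor still binds.
New critical path: M→K→Q = 9+2+7 = 18 ⇒ 18 days.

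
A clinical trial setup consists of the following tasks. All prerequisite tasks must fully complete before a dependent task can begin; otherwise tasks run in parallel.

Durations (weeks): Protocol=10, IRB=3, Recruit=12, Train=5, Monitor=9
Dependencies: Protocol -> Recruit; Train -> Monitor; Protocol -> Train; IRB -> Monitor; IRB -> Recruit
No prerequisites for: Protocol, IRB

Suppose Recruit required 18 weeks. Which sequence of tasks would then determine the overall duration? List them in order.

The binding path is Protocol→Train→Monitor = 10+5+9 = 24; finish at 24 weeks.
Recruit is off the critical path — its longest chain is 22 weeks, giving 2 of slack.
Now Protocol→Recruit = 10+18 = 28 is longest, so the finish becomes 28 weeks.

Protocol, Recruit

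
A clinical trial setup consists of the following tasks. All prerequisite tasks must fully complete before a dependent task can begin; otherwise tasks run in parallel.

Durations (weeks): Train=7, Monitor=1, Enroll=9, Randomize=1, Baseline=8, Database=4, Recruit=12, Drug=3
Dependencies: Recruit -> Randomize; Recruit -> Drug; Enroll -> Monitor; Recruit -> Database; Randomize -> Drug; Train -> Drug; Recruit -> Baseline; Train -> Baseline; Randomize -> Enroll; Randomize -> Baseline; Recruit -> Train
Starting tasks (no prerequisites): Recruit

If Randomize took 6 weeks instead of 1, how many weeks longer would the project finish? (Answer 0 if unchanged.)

1

Baseline: Recruit→Train→Baseline = 12+7+8 = 27 → 27 weeks.
The longest path through Randomize is only 23 weeks, so Randomize has float 4.
Now Recruit→Randomize→Enroll→Monitor = 12+6+9+1 = 28 is longest, so the finish becomes 28 weeks.
Change in finish: 28 − 27 = +1 weeks.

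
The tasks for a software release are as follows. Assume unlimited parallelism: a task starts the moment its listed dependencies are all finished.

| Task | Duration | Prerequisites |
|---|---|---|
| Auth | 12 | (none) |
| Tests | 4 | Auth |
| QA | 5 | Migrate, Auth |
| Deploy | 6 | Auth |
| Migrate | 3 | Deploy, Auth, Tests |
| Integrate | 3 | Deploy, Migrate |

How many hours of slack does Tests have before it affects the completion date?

Critical path: Auth→Deploy→Migrate→QA = 12+6+3+5 = 26, so the finish is 26 hours.
The longest chain containing Tests totals 24 hours.
Slack of Tests = 14 − 12 = 2 hours.

2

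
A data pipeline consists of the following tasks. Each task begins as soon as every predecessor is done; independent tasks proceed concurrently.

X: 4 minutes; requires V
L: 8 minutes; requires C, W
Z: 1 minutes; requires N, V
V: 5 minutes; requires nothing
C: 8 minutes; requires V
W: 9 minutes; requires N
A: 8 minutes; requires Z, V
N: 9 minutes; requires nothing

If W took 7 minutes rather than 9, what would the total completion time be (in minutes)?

As given, the longest chain is N→W→L = 9+9+8 = 26, so the finish is 26 minutes.
W lies on that path, so at 7 minutes the path becomes 24 minutes.
The critical path is still N→W→L; finish is now 24 minutes.

24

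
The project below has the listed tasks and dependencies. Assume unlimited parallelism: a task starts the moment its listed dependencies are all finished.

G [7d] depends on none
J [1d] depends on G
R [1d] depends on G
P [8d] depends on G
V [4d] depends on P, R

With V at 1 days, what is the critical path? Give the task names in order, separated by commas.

G, P, V

The binding path is G→P→V = 7+8+4 = 19; finish at 19 days.
V is on the critical path; changing it to 1 makes that path 16 days.
That remains the longest chain; total 16 days.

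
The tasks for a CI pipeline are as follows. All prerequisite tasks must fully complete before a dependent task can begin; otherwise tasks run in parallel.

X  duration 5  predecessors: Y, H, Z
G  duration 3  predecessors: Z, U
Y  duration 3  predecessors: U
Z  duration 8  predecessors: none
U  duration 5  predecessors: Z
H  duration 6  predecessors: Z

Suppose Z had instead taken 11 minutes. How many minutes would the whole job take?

24

The binding path is Z→U→Y→X = 8+5+3+5 = 21; finish at 21 minutes.
Z is on the critical path; changing it to 11 makes that path 24 minutes.
The critical path is still Z→U→Y→X; finish is now 24 minutes.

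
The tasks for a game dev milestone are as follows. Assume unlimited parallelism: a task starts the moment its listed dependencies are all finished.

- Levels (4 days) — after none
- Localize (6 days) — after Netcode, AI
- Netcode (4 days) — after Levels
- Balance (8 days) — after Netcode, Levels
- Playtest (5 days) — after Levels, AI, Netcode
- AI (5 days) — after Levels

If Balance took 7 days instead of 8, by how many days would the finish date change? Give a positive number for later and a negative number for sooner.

Critical path before the change: Levels→Netcode→Balance = 4+4+8 = 16 giving 16 days.
Balance is on the critical path; changing it to 7 makes that path 15 days.
New critical path: Levels→AI→Localize = 4+5+6 = 15 ⇒ 15 days.
Change in finish: 15 − 16 = -1 days.

-1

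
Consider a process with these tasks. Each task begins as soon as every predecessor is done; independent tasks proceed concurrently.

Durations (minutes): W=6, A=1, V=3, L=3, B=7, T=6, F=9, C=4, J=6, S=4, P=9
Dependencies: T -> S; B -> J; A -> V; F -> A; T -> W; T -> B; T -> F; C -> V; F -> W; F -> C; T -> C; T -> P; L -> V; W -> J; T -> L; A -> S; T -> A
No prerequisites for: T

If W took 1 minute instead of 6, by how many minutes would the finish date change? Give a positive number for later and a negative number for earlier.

-5

The binding path is T→F→W→J = 6+9+6+6 = 27; finish at 27 minutes.
W lies on that path, so at 1 minute the path becomes 22 minutes.
The critical path is still T→F→W→J; finish is now 22 minutes.
Change in finish: 22 − 27 = -5 minutes.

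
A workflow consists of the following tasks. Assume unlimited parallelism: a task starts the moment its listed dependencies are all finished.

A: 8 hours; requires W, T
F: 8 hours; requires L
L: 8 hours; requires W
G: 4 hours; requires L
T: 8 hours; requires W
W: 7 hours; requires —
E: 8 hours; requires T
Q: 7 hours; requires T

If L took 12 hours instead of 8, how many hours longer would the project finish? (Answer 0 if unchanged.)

4

As given, the longest chain is W→L→F = 7+8+8 = 23, so the finish is 23 hours.
Since L is critical, the +4 change carries straight to that chain (now 27 hours).
The critical path is still W→L→F; finish is now 27 hours.
Change in finish: 27 − 23 = +4 hours.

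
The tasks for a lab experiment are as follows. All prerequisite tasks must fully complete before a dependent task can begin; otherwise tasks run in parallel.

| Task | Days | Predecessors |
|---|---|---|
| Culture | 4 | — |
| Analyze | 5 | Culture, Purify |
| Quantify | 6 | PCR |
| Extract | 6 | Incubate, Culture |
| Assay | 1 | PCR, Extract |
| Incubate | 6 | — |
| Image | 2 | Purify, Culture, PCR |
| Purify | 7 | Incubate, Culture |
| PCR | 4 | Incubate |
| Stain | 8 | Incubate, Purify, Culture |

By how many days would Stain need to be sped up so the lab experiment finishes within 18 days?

3

Current finish: 21 days; target: 18.
Stain is on every critical path, so each day cut from Stain cuts the finish by one (this holds down to a finish of 18).
Need 21 − 18 = 3 days off Stain → Stain becomes 5 days, finish becomes 18.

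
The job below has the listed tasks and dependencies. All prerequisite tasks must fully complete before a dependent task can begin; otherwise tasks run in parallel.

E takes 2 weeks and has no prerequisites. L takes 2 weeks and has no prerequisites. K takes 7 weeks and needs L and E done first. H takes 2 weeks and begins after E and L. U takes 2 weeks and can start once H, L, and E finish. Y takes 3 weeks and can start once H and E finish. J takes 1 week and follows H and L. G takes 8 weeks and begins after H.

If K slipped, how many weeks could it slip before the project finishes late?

E→H→G = 2+2+8 = 12 sets the makespan at 12 weeks.
K finishes as early as 9 and must finish by 12.
Slack of K = 5 − 2 = 3 weeks.

3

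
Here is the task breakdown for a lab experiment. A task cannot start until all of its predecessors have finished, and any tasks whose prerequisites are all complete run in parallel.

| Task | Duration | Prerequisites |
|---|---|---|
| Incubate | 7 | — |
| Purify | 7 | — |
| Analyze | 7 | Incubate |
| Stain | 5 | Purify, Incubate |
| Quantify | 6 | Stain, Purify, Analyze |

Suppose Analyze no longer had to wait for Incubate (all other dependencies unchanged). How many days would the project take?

18

Original critical path: Incubate→Analyze→Quantify = 7+7+6 = 20 ⇒ 20 days.
Without Incubate→Analyze, Analyze's earliest start moves from 7 to 0.
After: Incubate→Stain→Quantify = 7+5+6 = 18 → 18 days.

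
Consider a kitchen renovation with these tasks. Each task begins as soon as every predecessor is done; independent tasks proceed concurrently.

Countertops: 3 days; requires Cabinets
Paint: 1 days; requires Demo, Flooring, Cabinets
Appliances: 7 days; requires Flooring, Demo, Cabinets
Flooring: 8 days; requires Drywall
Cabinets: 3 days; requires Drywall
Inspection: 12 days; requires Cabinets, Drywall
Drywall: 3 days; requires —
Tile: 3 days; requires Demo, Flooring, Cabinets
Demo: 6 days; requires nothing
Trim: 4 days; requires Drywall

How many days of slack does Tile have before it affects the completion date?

Drywall→Flooring→Appliances = 3+8+7 = 18 sets the makespan at 18 days.
The longest chain containing Tile totals 14 days.
So Tile can slip 18 − 14 = 4 days.

4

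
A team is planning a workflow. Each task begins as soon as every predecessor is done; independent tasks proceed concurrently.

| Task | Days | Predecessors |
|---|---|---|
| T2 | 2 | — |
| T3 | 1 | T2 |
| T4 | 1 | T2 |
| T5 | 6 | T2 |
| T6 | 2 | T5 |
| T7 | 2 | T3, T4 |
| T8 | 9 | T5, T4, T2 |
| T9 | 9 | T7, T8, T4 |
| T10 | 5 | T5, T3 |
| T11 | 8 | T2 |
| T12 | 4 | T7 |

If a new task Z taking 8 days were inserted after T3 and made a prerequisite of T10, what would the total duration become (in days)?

26

Originally the project takes 26 days.
With Z inserted, T10 now waits for max(T5, T3, Z).
New critical path: T2→T5→T8→T9 = 2+6+9+9 = 26 ⇒ 26 days.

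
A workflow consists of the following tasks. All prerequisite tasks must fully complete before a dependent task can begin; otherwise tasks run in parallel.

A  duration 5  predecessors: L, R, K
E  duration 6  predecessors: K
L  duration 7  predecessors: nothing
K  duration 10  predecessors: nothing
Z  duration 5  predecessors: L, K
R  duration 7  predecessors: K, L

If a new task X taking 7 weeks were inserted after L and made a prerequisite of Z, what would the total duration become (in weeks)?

22

Originally the plan takes 22 weeks.
With X inserted, Z now waits for max(L, K, X).
New critical path: K→R→A = 10+7+5 = 22 ⇒ 22 weeks.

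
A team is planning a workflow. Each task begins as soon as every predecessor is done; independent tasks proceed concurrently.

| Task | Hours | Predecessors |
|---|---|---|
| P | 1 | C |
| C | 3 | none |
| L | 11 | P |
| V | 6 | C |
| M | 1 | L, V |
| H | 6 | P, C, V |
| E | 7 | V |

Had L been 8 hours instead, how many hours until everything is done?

16

Critical path before the change: C→P→L→M = 3+1+11+1 = 16 giving 16 hours.
L is on the critical path; changing it to 8 makes that path 13 hours.
The binding chain switches to C→V→E = 3+6+7 = 16; finish 16 hours.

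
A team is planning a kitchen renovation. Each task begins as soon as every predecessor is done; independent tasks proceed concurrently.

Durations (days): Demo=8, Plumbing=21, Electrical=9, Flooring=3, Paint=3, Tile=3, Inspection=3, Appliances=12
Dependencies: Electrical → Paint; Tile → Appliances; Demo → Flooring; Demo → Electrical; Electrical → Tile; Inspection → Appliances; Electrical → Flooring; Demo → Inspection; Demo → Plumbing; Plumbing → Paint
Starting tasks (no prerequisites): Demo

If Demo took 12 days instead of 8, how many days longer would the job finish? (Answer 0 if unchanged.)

As given, the longest chain is Demo→Plumbing→Paint = 8+21+3 = 32, so the finish is 32 days.
Demo lies on that path, so at 12 days the path becomes 36 days.
The critical path is still Demo→Plumbing→Paint; finish is now 36 days.
Change in finish: 36 − 32 = +4 days.

4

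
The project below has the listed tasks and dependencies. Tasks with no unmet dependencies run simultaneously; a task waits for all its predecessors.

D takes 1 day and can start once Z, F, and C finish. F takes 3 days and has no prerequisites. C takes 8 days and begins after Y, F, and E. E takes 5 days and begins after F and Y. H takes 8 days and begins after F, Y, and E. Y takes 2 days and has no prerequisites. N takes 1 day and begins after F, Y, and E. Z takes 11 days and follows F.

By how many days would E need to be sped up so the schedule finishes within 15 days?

2

Current finish: 17 days; target: 15.
E is on every critical path, so each day cut from E cuts the finish by one (this holds down to a finish of 15).
Need 17 − 15 = 2 days off E → E becomes 3 days, finish becomes 15.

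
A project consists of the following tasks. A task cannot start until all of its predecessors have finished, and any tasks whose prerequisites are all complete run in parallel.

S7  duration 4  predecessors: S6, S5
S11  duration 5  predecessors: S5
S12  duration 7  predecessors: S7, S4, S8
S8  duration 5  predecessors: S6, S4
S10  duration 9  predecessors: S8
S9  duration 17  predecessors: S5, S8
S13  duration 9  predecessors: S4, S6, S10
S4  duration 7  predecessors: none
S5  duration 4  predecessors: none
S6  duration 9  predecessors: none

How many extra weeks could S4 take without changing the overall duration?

Critical path: S6→S8→S10→S13 = 9+5+9+9 = 32, so the finish is 32 weeks.
S4 finishes as early as 7 and must finish by 9.
So S4 can slip 9 − 7 = 2 weeks.

2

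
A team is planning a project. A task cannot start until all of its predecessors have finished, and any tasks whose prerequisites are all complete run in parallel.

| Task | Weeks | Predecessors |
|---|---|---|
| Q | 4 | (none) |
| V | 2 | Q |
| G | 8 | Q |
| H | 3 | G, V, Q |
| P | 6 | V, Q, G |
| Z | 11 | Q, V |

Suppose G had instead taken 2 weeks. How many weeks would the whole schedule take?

17

Critical path before the change: Q→G→P = 4+8+6 = 18 giving 18 weeks.
G lies on that path, so at 2 weeks the path becomes 12 weeks.
New critical path: Q→V→Z = 4+2+11 = 17 ⇒ 17 weeks.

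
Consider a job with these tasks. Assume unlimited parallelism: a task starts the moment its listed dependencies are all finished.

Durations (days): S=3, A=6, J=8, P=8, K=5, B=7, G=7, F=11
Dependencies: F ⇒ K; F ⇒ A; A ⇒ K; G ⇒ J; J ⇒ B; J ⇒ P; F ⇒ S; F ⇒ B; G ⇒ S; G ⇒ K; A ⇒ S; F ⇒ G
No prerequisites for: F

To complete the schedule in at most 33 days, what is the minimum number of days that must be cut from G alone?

1

Current finish: 34 days; target: 33.
G is on every critical path, so each day cut from G cuts the finish by one (this holds down to a finish of 28).
Need 34 − 33 = 1 day off G → G becomes 6 days, finish becomes 33.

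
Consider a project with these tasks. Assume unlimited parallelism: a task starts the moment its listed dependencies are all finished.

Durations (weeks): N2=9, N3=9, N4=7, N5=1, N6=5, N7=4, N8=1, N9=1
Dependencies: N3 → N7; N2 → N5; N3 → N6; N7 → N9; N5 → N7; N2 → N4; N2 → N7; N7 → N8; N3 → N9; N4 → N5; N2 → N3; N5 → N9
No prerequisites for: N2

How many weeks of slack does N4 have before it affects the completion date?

Critical path: N2→N3→N6 = 9+9+5 = 23, so the finish is 23 weeks.
Longest path through N4: 22 weeks (earliest finish 16, latest finish 17).
Slack of N4 = 10 − 9 = 1 week.

1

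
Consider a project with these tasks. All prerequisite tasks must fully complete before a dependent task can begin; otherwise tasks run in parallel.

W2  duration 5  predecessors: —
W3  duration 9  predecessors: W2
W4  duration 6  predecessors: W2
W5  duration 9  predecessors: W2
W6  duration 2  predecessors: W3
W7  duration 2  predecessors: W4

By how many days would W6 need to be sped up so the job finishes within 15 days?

Current finish: 16 days; target: 15.
W6 is on every critical path, so each day cut from W6 cuts the finish by one (this holds down to a finish of 15).
Need 16 − 15 = 1 day off W6 → W6 becomes 1 day, finish becomes 15.

1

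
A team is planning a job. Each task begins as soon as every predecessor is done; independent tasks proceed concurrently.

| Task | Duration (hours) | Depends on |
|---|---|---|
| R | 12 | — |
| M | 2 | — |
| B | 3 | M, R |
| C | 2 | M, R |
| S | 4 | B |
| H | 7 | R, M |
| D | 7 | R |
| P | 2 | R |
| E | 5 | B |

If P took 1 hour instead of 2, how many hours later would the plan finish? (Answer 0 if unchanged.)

0

As given, the longest chain is R→B→E = 12+3+5 = 20, so the finish is 20 hours.
P is off the critical path — its longest chain is 14 hours, giving 6 of slack.
No other chain overtakes it, so the finish is 20 hours.
Change in finish: 20 − 20 = +0 hours.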